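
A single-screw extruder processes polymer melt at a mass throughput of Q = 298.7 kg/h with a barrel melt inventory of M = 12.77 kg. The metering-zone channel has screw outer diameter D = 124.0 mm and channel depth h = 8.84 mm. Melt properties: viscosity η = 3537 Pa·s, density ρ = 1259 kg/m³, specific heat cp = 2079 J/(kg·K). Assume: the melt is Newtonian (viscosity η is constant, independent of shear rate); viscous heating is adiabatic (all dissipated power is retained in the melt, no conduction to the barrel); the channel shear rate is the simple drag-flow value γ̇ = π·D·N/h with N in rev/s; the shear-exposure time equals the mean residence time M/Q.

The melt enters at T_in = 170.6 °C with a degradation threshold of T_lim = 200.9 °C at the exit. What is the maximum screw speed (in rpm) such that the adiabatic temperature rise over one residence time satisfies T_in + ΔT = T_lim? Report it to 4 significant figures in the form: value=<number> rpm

value=16.43 rpm

Q_s = Q / 3600 = 298.7 / 3600 = 0.0829722 kg/s
Mean residence time: t_res = M/Q_s = 12.77 kg / 0.0829722 kg/s = 153.907 s
Convert to metres: D = 0.124 m, h = 0.00884 m
ΔT_a = T_lim − T_in = 200.9 °C − 170.6 °C = 30.3 K
Invert ΔT = ηγ̇²t_res/(ρcp) for γ̇: γ̇_max² = ΔT_a ρ cp / (η t_res) = 30.3·1259·2079 / (3537·153.907) = 145.69 s⁻²
Take the square root: γ̇_max = √(145.69) = 12.0702 s⁻¹
Solve γ̇ = πDN/h for N: N_max = γ̇_max·h/(π·D) = 12.0702 × 0.00884 / (π × 0.124) = 0.273902 rev/s = 16.4341 rpm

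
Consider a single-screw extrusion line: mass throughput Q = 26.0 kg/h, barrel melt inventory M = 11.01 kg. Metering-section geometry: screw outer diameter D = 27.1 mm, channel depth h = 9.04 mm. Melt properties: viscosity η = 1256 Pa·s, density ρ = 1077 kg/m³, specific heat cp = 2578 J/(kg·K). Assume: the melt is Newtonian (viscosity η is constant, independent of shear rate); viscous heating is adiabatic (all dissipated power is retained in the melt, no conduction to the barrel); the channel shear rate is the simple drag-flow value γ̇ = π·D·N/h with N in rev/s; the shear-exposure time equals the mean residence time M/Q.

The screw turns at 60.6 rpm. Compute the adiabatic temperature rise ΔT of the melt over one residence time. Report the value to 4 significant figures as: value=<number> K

value=62.40 K

Q_s = Q / 3600 = 26.0 / 3600 = 0.00722222 kg/s
Mean residence time: t_res = M/Q_s = 11.01 kg / 0.00722222 kg/s = 1524.46 s
D = 27.1 mm = 0.0271 m;  h = 9.04 mm = 0.00904 m;  N = 60.6 rpm / 60 = 1.01 rev/s
γ̇ = π·D·N / h = π · 0.0271 · 1.01 / 0.00904 = 9.51201 s⁻¹
Adiabatic rise: ΔT = η γ̇² t_res / (ρ cp) = 1256·(9.51201)²·1524.46 / (1077·2578) = 62.3953 K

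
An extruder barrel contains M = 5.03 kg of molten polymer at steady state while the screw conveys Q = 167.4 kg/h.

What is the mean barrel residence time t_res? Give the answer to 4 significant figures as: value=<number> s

value=108.2 s

Throughput in SI: Q_s = 167.4 kg/h ÷ 3600 s/h = 0.0465 kg/s
Mean residence time: t_res = M/Q_s = 5.03 kg / 0.0465 kg/s = 108.172 s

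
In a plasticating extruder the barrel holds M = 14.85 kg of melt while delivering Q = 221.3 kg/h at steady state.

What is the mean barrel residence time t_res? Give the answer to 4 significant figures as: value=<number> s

Convert throughput: Q = 221.3 kg/h = 221.3/3600 = 0.0614722 kg/s
t_res = M / Q_s = 14.85 / 0.0614722 = 241.573 s

value=241.6 s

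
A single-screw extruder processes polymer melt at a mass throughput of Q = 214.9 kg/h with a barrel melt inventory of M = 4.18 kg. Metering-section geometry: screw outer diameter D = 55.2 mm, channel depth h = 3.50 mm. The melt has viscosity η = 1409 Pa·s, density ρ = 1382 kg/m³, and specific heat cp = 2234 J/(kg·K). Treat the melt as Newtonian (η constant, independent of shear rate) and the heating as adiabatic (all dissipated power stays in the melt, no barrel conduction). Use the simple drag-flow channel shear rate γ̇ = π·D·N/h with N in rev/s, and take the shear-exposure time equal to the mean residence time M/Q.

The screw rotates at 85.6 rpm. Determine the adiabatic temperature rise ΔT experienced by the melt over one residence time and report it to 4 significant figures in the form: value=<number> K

Throughput in SI: Q_s = 214.9 kg/h ÷ 3600 s/h = 0.0596944 kg/s
t_res = M / Q_s = 4.18 / 0.0596944 = 70.0233 s
Geometry in metres: D = 55.2 mm → 0.0552 m, h = 3.50 mm → 0.0035 m; screw speed N = 85.6 rpm = 1.42667 rev/s
γ̇ = π D N / h = (π)(0.0552)(1.42667) / 0.0035 = 70.6876 s⁻¹
Adiabatic rise: ΔT = η γ̇² t_res / (ρ cp) = 1409·(70.6876)²·70.0233 / (1382·2234) = 159.679 K

value=159.7 K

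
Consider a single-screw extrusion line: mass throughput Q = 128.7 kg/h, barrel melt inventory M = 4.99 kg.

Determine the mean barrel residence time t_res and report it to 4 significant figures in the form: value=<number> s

Throughput in SI: Q_s = 128.7 kg/h ÷ 3600 s/h = 0.03575 kg/s
t_res = M / Q_s = 4.99 / 0.03575 = 139.58 s

value=139.6 s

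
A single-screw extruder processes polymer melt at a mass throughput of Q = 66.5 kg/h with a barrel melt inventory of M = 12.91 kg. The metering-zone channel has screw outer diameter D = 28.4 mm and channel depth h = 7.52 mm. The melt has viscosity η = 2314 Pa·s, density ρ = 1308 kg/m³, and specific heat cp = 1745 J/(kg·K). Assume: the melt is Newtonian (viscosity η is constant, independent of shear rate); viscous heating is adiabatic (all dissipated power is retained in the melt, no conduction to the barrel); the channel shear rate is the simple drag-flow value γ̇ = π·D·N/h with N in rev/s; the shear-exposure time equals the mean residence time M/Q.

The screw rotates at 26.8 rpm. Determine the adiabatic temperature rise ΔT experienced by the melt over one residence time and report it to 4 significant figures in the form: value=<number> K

value=19.90 K

Q_s = Q / 3600 = 66.5 / 3600 = 0.0184722 kg/s
t_res = M / Q_s = 12.91 ÷ 0.0184722 = 698.887 s
Convert to SI: D = 0.0284 m, h = 0.00752 m, N = 26.8/60 = 0.446667 rev/s
Shear rate: γ̇ = πDN/h = π·0.0284·0.446667/0.00752 = 5.29949 s⁻¹
ΔT = η·γ̇²·t_res / (ρ·cp) = 2314 · (5.29949)² · 698.887 / (1308 · 1745) = 19.8992 K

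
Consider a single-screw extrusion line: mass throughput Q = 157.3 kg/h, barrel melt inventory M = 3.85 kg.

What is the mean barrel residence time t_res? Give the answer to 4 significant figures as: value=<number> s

Convert throughput: Q = 157.3 kg/h = 157.3/3600 = 0.0436944 kg/s
Mean residence time: t_res = M/Q_s = 3.85 kg / 0.0436944 kg/s = 88.1119 s

value=88.11 s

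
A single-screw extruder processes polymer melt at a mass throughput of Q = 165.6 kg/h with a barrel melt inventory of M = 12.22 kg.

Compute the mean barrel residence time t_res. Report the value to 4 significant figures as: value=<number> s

Throughput in SI: Q_s = 165.6 kg/h ÷ 3600 s/h = 0.046 kg/s
t_res = M / Q_s = 12.22 / 0.046 = 265.652 s

value=265.7 s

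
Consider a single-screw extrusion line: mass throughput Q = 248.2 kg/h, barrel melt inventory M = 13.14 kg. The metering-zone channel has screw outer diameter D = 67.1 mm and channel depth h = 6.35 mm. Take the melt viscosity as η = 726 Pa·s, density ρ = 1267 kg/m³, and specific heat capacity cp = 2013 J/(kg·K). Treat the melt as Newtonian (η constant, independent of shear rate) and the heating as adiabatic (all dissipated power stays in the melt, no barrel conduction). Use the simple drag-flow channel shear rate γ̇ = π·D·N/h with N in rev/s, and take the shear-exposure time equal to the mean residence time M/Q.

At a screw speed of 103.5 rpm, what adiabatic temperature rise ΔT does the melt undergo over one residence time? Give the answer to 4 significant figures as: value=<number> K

value=177.9 K

Throughput in SI: Q_s = 248.2 kg/h ÷ 3600 s/h = 0.0689444 kg/s
t_res = M / Q_s = 13.14 / 0.0689444 = 190.588 s
Convert to SI: D = 0.0671 m, h = 0.00635 m, N = 103.5/60 = 1.725 rev/s
γ̇ = π·D·N / h = π · 0.0671 · 1.725 / 0.00635 = 57.2648 s⁻¹
ΔT = η·γ̇²·t_res/(ρ·cp) = [726 × 57.2648² × 190.588] / [1267 × 2013] = 177.905 K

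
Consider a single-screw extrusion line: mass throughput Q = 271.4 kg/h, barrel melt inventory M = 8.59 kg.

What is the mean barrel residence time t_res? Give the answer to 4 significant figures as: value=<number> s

Throughput in SI: Q_s = 271.4 kg/h ÷ 3600 s/h = 0.0753889 kg/s
t_res = M / Q_s = 8.59 ÷ 0.0753889 = 113.943 s

value=113.9 s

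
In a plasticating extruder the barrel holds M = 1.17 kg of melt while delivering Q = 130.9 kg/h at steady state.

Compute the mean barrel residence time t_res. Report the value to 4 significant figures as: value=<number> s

value=32.18 s

Throughput in SI: Q_s = 130.9 kg/h ÷ 3600 s/h = 0.0363611 kg/s
t_res = M / Q_s = 1.17 ÷ 0.0363611 = 32.1772 s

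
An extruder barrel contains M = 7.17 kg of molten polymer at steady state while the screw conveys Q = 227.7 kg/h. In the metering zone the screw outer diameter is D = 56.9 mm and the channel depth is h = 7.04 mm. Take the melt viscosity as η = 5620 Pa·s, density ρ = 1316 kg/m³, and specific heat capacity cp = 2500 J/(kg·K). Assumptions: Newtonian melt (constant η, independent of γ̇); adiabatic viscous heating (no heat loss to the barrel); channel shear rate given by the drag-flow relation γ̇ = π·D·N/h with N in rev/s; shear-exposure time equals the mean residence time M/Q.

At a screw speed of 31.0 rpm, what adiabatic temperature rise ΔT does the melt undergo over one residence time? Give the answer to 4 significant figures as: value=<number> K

value=33.33 K

Convert throughput: Q = 227.7 kg/h = 227.7/3600 = 0.06325 kg/s
t_res = M / Q_s = 7.17 ÷ 0.06325 = 113.36 s
D = 56.9 mm = 0.0569 m;  h = 7.04 mm = 0.00704 m;  N = 31.0 rpm / 60 = 0.516667 rev/s
Shear rate: γ̇ = πDN/h = π·0.0569·0.516667/0.00704 = 13.119 s⁻¹
ΔT = η·γ̇²·t_res/(ρ·cp) = [5620 × 13.119² × 113.36] / [1316 × 2500] = 33.3272 K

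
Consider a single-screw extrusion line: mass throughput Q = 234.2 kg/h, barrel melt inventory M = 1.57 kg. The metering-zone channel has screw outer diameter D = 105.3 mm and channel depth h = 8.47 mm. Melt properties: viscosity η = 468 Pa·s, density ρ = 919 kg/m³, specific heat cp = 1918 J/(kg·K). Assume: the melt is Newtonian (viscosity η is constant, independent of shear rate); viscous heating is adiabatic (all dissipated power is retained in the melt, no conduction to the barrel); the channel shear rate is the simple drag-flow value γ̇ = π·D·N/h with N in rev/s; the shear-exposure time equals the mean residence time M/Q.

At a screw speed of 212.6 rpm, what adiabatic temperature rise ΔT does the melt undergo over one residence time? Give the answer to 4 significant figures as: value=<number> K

value=122.7 K

Q_s = Q / 3600 = 234.2 / 3600 = 0.0650556 kg/s
Mean residence time: t_res = M/Q_s = 1.57 kg / 0.0650556 kg/s = 24.1332 s
Convert to SI: D = 0.1053 m, h = 0.00847 m, N = 212.6/60 = 3.54333 rev/s
γ̇ = π·D·N / h = π · 0.1053 · 3.54333 / 0.00847 = 138.391 s⁻¹
Adiabatic rise: ΔT = η γ̇² t_res / (ρ cp) = 468·(138.391)²·24.1332 / (919·1918) = 122.719 K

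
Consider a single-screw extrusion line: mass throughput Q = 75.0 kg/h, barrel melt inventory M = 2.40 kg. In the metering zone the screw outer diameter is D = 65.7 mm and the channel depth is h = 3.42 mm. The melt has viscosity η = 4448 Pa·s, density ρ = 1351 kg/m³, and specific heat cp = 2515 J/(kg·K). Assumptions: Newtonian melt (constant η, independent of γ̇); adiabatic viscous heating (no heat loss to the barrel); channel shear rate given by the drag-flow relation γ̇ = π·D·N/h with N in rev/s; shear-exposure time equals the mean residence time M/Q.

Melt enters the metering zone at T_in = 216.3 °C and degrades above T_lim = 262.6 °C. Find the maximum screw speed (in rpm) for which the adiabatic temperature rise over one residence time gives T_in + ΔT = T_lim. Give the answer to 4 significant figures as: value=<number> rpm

value=17.42 rpm

Q_s = Q / 3600 = 75.0 / 3600 = 0.0208333 kg/s
Mean residence time: t_res = M/Q_s = 2.40 kg / 0.0208333 kg/s = 115.2 s
Convert to metres: D = 0.0657 m, h = 0.00342 m
Allowable rise: ΔT_a = T_lim − T_in = 262.6 − 216.3 = 46.3 K
γ̇_max² = ΔT_a·ρ·cp/(η·t_res) = 46.3·1351·2515/(4448·115.2) = 307.013 s⁻²
γ̇_max = √307.013 = 17.5218 s⁻¹
N_max = γ̇_max h / (πD) = 17.5218·0.00342/(π·0.0657) = 0.290328 rev/s → ×60 = 17.4197 rpm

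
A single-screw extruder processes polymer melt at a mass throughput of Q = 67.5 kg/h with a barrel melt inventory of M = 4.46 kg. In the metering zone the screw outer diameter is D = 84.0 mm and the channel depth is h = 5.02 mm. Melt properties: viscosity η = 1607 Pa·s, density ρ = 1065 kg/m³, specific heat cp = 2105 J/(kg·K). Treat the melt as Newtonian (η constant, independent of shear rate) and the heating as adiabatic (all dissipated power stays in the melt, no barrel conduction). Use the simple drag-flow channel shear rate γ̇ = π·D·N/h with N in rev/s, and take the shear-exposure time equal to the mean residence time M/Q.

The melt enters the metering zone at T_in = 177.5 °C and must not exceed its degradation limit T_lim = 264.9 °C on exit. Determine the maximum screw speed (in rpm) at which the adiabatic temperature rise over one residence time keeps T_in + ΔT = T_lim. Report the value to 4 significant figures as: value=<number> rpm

value=25.84 rpm

Q_s = Q / 3600 = 67.5 / 3600 = 0.01875 kg/s
t_res = M / Q_s = 4.46 ÷ 0.01875 = 237.867 s
Geometry in SI: D = 84.0 mm → 0.084 m, h = 5.02 mm → 0.00502 m
Allowable rise: ΔT_a = T_lim − T_in = 264.9 − 177.5 = 87.4 K
γ̇_max² = ΔT_a·ρ·cp/(η·t_res) = 87.4·1065·2105/(1607·237.867) = 512.582 s⁻²
γ̇_max = sqrt(512.582) = 22.6403 s⁻¹
N_max = γ̇_max·h / (π·D) = 22.6403 · 0.00502 / (π · 0.084) = 0.430682 rev/s = 25.8409 rpm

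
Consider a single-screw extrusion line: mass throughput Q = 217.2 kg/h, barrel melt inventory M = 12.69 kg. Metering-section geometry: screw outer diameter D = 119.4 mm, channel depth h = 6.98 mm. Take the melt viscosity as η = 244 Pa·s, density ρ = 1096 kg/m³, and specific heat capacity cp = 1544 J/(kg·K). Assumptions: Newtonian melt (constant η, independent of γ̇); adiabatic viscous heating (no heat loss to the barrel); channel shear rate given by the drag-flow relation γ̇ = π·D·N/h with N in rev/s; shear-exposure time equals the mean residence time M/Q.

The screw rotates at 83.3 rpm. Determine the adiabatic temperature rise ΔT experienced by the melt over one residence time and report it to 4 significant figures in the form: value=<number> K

Q_s = Q / 3600 = 217.2 / 3600 = 0.0603333 kg/s
t_res = M / Q_s = 12.69 ÷ 0.0603333 = 210.331 s
Convert to SI: D = 0.1194 m, h = 0.00698 m, N = 83.3/60 = 1.38833 rev/s
γ̇ = π·D·N / h = π · 0.1194 · 1.38833 / 0.00698 = 74.6092 s⁻¹
ΔT = η·γ̇²·t_res / (ρ·cp) = 244 · (74.6092)² · 210.331 / (1096 · 1544) = 168.819 K

value=168.8 K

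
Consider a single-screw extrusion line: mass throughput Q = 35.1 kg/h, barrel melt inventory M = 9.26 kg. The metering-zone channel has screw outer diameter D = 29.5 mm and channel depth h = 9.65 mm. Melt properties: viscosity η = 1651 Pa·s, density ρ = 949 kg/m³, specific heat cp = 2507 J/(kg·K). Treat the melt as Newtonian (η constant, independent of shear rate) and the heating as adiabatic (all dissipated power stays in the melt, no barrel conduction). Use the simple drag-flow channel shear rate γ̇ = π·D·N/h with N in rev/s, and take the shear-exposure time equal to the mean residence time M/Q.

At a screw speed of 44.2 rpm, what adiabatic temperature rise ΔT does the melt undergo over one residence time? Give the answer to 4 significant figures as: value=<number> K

value=32.99 K

Q_s = Q / 3600 = 35.1 / 3600 = 0.00975 kg/s
Mean residence time: t_res = M/Q_s = 9.26 kg / 0.00975 kg/s = 949.744 s
Geometry in metres: D = 29.5 mm → 0.0295 m, h = 9.65 mm → 0.00965 m; screw speed N = 44.2 rpm = 0.736667 rev/s
γ̇ = π D N / h = (π)(0.0295)(0.736667) / 0.00965 = 7.07482 s⁻¹
ΔT = η·γ̇²·t_res / (ρ·cp) = 1651 · (7.07482)² · 949.744 / (949 · 2507) = 32.9886 K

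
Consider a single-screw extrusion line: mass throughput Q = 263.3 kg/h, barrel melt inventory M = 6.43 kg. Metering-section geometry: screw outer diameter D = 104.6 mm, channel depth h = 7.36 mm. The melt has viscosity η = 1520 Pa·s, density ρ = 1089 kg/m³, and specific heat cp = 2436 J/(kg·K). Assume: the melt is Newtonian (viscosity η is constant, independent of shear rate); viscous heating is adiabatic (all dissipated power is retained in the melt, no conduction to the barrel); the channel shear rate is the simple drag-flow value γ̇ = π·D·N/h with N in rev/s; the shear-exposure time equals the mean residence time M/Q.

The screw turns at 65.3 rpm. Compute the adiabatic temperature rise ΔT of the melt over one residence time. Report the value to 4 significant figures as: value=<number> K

value=118.9 K

Q_s = Q / 3600 = 263.3 / 3600 = 0.0731389 kg/s
t_res = M / Q_s = 6.43 ÷ 0.0731389 = 87.9149 s
Geometry in metres: D = 104.6 mm → 0.1046 m, h = 7.36 mm → 0.00736 m; screw speed N = 65.3 rpm = 1.08833 rev/s
γ̇ = π·D·N / h = π · 0.1046 · 1.08833 / 0.00736 = 48.5921 s⁻¹
ΔT = η·γ̇²·t_res/(ρ·cp) = [1520 × 48.5921² × 87.9149] / [1089 × 2436] = 118.941 K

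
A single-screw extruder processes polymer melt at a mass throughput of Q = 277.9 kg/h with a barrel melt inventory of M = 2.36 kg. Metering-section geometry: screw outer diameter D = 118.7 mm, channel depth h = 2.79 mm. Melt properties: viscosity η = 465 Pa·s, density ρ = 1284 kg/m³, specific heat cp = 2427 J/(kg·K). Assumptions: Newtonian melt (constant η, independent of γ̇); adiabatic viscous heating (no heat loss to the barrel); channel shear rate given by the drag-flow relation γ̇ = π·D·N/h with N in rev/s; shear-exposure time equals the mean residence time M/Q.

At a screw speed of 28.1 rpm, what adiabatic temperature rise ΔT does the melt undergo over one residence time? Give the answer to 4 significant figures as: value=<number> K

value=17.88 K

Q_s = Q / 3600 = 277.9 / 3600 = 0.0771944 kg/s
t_res = M / Q_s = 2.36 ÷ 0.0771944 = 30.5721 s
D = 118.7 mm = 0.1187 m;  h = 2.79 mm = 0.00279 m;  N = 28.1 rpm / 60 = 0.468333 rev/s
γ̇ = π·D·N / h = π · 0.1187 · 0.468333 / 0.00279 = 62.5967 s⁻¹
ΔT = η·γ̇²·t_res / (ρ·cp) = 465 · (62.5967)² · 30.5721 / (1284 · 2427) = 17.875 K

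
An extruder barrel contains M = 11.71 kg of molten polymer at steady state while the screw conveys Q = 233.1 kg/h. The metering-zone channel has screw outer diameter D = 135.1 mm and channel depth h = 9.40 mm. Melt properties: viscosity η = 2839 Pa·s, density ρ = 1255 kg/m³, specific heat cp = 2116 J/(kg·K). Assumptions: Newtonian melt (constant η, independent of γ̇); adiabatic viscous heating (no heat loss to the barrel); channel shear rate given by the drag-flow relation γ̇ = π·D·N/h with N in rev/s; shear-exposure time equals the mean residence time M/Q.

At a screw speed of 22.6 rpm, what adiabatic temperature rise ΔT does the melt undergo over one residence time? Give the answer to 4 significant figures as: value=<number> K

Q_s = Q / 3600 = 233.1 / 3600 = 0.06475 kg/s
t_res = M / Q_s = 11.71 / 0.06475 = 180.849 s
Convert to SI: D = 0.1351 m, h = 0.0094 m, N = 22.6/60 = 0.376667 rev/s
Shear rate: γ̇ = πDN/h = π·0.1351·0.376667/0.0094 = 17.0073 s⁻¹
Adiabatic rise: ΔT = η γ̇² t_res / (ρ cp) = 2839·(17.0073)²·180.849 / (1255·2116) = 55.9232 K

value=55.92 K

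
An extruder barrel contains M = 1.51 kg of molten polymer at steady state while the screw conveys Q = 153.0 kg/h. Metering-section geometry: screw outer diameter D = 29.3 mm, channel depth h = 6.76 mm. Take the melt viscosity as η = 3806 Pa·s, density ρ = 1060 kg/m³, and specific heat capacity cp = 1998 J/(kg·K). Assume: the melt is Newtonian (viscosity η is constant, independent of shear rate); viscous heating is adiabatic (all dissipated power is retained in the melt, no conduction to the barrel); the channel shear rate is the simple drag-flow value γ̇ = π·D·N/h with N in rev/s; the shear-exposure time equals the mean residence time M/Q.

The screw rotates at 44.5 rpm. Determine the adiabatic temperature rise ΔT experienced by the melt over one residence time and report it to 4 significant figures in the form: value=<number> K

Q_s = Q / 3600 = 153.0 / 3600 = 0.0425 kg/s
t_res = M / Q_s = 1.51 / 0.0425 = 35.5294 s
Convert to SI: D = 0.0293 m, h = 0.00676 m, N = 44.5/60 = 0.741667 rev/s
γ̇ = π D N / h = (π)(0.0293)(0.741667) / 0.00676 = 10.099 s⁻¹
ΔT = η·γ̇²·t_res / (ρ·cp) = 3806 · (10.099)² · 35.5294 / (1060 · 1998) = 6.512 K

value=6.512 K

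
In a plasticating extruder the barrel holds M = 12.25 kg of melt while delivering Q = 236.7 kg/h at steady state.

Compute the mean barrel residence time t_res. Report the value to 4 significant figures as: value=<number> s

value=186.3 s

Convert throughput: Q = 236.7 kg/h = 236.7/3600 = 0.06575 kg/s
t_res = M / Q_s = 12.25 ÷ 0.06575 = 186.312 s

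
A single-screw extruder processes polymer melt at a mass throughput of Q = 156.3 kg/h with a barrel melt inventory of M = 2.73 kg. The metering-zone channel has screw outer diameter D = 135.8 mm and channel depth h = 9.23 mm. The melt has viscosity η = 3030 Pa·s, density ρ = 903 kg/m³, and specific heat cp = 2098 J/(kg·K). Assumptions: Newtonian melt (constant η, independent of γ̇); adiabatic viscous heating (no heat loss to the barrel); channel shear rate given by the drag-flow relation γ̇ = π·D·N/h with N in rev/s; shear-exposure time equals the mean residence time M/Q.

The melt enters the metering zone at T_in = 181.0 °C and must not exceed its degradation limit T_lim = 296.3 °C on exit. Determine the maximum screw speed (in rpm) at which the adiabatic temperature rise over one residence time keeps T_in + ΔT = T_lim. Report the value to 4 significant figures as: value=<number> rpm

value=43.95 rpm

Convert throughput: Q = 156.3 kg/h = 156.3/3600 = 0.0434167 kg/s
Mean residence time: t_res = M/Q_s = 2.73 kg / 0.0434167 kg/s = 62.8791 s
D = 135.8 mm = 0.1358 m;  h = 9.23 mm = 0.00923 m
ΔT_a = T_lim − T_in = 296.3 °C − 181.0 °C = 115.3 K
γ̇_max² = ΔT_a·ρ·cp/(η·t_res) = 115.3·903·2098/(3030·62.8791) = 1146.5 s⁻²
γ̇_max = √1146.5 = 33.86 s⁻¹
Solve γ̇ = πDN/h for N: N_max = γ̇_max·h/(π·D) = 33.86 × 0.00923 / (π × 0.1358) = 0.732553 rev/s = 43.9532 rpm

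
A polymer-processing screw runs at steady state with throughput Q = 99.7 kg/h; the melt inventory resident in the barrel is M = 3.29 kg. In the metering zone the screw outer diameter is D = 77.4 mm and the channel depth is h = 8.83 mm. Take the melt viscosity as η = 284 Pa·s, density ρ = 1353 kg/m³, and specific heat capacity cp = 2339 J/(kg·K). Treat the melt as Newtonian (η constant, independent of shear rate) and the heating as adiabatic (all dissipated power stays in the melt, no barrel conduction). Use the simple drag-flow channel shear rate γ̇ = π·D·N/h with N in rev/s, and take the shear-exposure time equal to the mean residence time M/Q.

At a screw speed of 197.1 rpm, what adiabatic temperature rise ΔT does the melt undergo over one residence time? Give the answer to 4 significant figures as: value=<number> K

Convert throughput: Q = 99.7 kg/h = 99.7/3600 = 0.0276944 kg/s
t_res = M / Q_s = 3.29 ÷ 0.0276944 = 118.796 s
Convert to SI: D = 0.0774 m, h = 0.00883 m, N = 197.1/60 = 3.285 rev/s
Shear rate: γ̇ = πDN/h = π·0.0774·3.285/0.00883 = 90.4619 s⁻¹
Adiabatic rise: ΔT = η γ̇² t_res / (ρ cp) = 284·(90.4619)²·118.796 / (1353·2339) = 87.2418 K

value=87.24 K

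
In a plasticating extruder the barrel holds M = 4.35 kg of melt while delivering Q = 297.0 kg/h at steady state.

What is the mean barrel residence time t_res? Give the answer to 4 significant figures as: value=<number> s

Q_s = Q / 3600 = 297.0 / 3600 = 0.0825 kg/s
Mean residence time: t_res = M/Q_s = 4.35 kg / 0.0825 kg/s = 52.7273 s

value=52.73 s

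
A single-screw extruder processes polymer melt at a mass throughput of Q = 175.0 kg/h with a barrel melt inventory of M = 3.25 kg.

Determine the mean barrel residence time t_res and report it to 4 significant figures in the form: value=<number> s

Convert throughput: Q = 175.0 kg/h = 175.0/3600 = 0.0486111 kg/s
t_res = M / Q_s = 3.25 ÷ 0.0486111 = 66.8571 s

value=66.86 s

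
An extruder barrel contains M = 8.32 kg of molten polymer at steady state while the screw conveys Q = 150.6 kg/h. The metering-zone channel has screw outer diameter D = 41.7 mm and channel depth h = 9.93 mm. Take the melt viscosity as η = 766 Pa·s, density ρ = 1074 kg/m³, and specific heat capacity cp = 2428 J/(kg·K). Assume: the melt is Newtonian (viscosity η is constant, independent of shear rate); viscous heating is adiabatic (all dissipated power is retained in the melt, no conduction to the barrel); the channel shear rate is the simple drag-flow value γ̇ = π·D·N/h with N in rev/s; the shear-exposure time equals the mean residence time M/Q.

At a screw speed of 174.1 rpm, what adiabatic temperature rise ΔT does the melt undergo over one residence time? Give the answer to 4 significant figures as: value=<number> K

Throughput in SI: Q_s = 150.6 kg/h ÷ 3600 s/h = 0.0418333 kg/s
t_res = M / Q_s = 8.32 / 0.0418333 = 198.884 s
Geometry in metres: D = 41.7 mm → 0.0417 m, h = 9.93 mm → 0.00993 m; screw speed N = 174.1 rpm = 2.90167 rev/s
Shear rate: γ̇ = πDN/h = π·0.0417·2.90167/0.00993 = 38.2811 s⁻¹
ΔT = η·γ̇²·t_res / (ρ·cp) = 766 · (38.2811)² · 198.884 / (1074 · 2428) = 85.6141 K

value=85.61 K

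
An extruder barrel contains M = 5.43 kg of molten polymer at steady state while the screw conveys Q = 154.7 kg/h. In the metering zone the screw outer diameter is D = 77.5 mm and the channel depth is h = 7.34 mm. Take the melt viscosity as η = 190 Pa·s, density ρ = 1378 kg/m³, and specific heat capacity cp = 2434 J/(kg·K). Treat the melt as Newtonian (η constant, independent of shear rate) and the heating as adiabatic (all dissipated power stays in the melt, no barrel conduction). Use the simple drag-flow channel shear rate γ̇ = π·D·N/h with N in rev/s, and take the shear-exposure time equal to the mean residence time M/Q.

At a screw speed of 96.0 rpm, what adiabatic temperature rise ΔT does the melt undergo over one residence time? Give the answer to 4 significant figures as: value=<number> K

value=20.16 K

Throughput in SI: Q_s = 154.7 kg/h ÷ 3600 s/h = 0.0429722 kg/s
t_res = M / Q_s = 5.43 / 0.0429722 = 126.361 s
Convert to SI: D = 0.0775 m, h = 0.00734 m, N = 96.0/60 = 1.6 rev/s
Shear rate: γ̇ = πDN/h = π·0.0775·1.6/0.00734 = 53.0732 s⁻¹
ΔT = η·γ̇²·t_res / (ρ·cp) = 190 · (53.0732)² · 126.361 / (1378 · 2434) = 20.1626 K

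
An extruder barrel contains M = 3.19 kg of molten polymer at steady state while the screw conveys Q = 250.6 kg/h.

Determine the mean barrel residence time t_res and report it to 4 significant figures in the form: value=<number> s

value=45.83 s

Q_s = Q / 3600 = 250.6 / 3600 = 0.0696111 kg/s
t_res = M / Q_s = 3.19 ÷ 0.0696111 = 45.826 s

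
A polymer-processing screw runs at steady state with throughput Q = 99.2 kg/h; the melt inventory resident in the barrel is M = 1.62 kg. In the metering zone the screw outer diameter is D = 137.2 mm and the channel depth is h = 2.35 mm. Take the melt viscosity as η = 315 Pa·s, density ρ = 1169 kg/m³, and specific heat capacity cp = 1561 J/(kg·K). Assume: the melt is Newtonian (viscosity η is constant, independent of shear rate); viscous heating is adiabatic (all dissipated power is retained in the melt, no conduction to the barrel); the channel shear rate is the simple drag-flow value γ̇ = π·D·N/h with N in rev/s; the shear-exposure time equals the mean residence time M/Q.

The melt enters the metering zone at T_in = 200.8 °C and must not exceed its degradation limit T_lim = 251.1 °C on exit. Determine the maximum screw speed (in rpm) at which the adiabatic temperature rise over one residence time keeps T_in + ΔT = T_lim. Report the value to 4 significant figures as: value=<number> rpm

Throughput in SI: Q_s = 99.2 kg/h ÷ 3600 s/h = 0.0275556 kg/s
Mean residence time: t_res = M/Q_s = 1.62 kg / 0.0275556 kg/s = 58.7903 s
D = 137.2 mm = 0.1372 m;  h = 2.35 mm = 0.00235 m
ΔT_a = T_lim − T_in = 251.1 °C − 200.8 °C = 50.3 K
γ̇_max² = ΔT_a·ρ·cp / (η·t_res) = [50.3 × 1169 × 1561] / [315 × 58.7903] = 4956.43 s⁻²
γ̇_max = sqrt(4956.43) = 70.4019 s⁻¹
N_max = γ̇_max·h / (π·D) = 70.4019 · 0.00235 / (π · 0.1372) = 0.383838 rev/s = 23.0303 rpm

value=23.03 rpm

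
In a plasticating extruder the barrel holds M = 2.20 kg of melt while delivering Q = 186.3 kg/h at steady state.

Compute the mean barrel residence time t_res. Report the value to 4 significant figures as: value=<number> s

value=42.51 s

Throughput in SI: Q_s = 186.3 kg/h ÷ 3600 s/h = 0.05175 kg/s
t_res = M / Q_s = 2.20 ÷ 0.05175 = 42.5121 s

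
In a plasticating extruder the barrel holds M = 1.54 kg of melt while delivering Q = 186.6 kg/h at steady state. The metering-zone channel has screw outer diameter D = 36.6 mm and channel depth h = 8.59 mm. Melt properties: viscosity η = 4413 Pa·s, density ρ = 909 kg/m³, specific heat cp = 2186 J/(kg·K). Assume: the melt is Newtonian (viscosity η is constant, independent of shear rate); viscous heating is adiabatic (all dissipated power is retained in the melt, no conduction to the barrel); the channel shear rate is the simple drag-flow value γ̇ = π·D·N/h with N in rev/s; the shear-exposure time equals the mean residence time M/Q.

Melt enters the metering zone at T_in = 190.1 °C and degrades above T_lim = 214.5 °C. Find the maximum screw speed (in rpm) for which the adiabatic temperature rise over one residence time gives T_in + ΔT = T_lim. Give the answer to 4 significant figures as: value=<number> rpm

value=86.20 rpm

Throughput in SI: Q_s = 186.6 kg/h ÷ 3600 s/h = 0.0518333 kg/s
t_res = M / Q_s = 1.54 / 0.0518333 = 29.7106 s
Convert to metres: D = 0.0366 m, h = 0.00859 m
Allowable rise: ΔT_a = T_lim − T_in = 214.5 − 190.1 = 24.4 K
Invert ΔT = ηγ̇²t_res/(ρcp) for γ̇: γ̇_max² = ΔT_a ρ cp / (η t_res) = 24.4·909·2186 / (4413·29.7106) = 369.793 s⁻²
γ̇_max = sqrt(369.793) = 19.23 s⁻¹
N_max = γ̇_max h / (πD) = 19.23·0.00859/(π·0.0366) = 1.43662 rev/s → ×60 = 86.1971 rpm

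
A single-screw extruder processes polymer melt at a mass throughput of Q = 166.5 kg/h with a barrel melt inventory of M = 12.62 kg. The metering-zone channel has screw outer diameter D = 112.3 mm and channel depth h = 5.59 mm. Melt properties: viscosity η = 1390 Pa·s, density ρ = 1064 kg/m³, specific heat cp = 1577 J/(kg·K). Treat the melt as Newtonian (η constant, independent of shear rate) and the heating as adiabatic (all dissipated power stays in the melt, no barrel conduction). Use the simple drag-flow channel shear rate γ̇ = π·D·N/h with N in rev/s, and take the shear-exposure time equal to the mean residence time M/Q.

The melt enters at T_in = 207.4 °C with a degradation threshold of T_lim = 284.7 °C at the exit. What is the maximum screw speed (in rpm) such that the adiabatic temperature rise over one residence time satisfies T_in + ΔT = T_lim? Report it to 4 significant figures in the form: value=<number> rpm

value=17.58 rpm

Throughput in SI: Q_s = 166.5 kg/h ÷ 3600 s/h = 0.04625 kg/s
t_res = M / Q_s = 12.62 ÷ 0.04625 = 272.865 s
Convert to metres: D = 0.1123 m, h = 0.00559 m
ΔT_a = T_lim − T_in = 284.7 − 207.4 = 77.3 K
Invert ΔT = ηγ̇²t_res/(ρcp) for γ̇: γ̇_max² = ΔT_a ρ cp / (η t_res) = 77.3·1064·1577 / (1390·272.865) = 341.972 s⁻²
Take the square root: γ̇_max = √(341.972) = 18.4925 s⁻¹
N_max = γ̇_max h / (πD) = 18.4925·0.00559/(π·0.1123) = 0.293007 rev/s → ×60 = 17.5804 rpm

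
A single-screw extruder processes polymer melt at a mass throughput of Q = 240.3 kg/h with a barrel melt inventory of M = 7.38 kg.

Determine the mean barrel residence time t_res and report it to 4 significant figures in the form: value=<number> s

value=110.6 s

Q_s = Q / 3600 = 240.3 / 3600 = 0.06675 kg/s
t_res = M / Q_s = 7.38 / 0.06675 = 110.562 s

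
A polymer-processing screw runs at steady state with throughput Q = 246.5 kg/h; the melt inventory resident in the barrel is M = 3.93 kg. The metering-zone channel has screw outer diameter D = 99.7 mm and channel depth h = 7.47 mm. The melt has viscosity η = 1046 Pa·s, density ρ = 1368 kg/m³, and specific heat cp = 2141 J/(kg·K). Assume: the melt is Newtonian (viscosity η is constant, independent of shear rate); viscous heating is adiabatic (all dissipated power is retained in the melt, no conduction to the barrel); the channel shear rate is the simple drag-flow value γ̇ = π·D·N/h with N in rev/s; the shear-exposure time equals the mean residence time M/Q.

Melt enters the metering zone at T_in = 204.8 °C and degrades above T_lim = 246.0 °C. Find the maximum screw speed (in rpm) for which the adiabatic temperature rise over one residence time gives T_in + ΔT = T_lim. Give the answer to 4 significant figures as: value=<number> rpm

Convert throughput: Q = 246.5 kg/h = 246.5/3600 = 0.0684722 kg/s
t_res = M / Q_s = 3.93 / 0.0684722 = 57.3955 s
D = 99.7 mm = 0.0997 m;  h = 7.47 mm = 0.00747 m
ΔT_a = T_lim − T_in = 246.0 − 204.8 = 41.2 K
γ̇_max² = ΔT_a·ρ·cp/(η·t_res) = 41.2·1368·2141/(1046·57.3955) = 2009.97 s⁻²
γ̇_max = √2009.97 = 44.8327 s⁻¹
Solve γ̇ = πDN/h for N: N_max = γ̇_max·h/(π·D) = 44.8327 × 0.00747 / (π × 0.0997) = 1.06923 rev/s = 64.1537 rpm

value=64.15 rpm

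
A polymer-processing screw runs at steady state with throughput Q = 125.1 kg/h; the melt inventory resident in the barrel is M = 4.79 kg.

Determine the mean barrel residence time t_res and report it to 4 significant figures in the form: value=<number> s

Q_s = Q / 3600 = 125.1 / 3600 = 0.03475 kg/s
t_res = M / Q_s = 4.79 ÷ 0.03475 = 137.842 s

value=137.8 s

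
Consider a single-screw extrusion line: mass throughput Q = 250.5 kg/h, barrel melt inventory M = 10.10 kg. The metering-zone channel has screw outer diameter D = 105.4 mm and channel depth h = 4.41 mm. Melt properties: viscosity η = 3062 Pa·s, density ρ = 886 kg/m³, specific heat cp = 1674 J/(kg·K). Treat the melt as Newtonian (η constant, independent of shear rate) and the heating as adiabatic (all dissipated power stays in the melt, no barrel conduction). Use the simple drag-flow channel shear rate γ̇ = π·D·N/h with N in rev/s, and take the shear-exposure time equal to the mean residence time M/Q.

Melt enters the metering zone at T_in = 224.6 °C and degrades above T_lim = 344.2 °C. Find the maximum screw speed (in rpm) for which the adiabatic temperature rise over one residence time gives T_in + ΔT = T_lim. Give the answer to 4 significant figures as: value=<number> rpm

value=15.96 rpm

Throughput in SI: Q_s = 250.5 kg/h ÷ 3600 s/h = 0.0695833 kg/s
Mean residence time: t_res = M/Q_s = 10.10 kg / 0.0695833 kg/s = 145.15 s
Convert to metres: D = 0.1054 m, h = 0.00441 m
ΔT_a = T_lim − T_in = 344.2 °C − 224.6 °C = 119.6 K
γ̇_max² = ΔT_a·ρ·cp / (η·t_res) = [119.6 × 886 × 1674] / [3062 × 145.15] = 399.116 s⁻²
γ̇_max = √399.116 = 19.9779 s⁻¹
N_max = γ̇_max·h / (π·D) = 19.9779 · 0.00441 / (π · 0.1054) = 0.266071 rev/s = 15.9643 rpm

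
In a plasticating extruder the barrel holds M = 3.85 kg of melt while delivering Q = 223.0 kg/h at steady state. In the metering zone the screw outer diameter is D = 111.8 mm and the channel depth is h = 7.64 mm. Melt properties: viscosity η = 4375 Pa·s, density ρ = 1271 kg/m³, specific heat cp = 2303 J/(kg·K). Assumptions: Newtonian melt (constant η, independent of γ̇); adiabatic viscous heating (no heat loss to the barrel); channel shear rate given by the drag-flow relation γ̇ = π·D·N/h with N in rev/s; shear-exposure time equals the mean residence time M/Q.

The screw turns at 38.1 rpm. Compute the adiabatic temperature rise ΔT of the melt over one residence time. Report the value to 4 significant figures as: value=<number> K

value=79.17 K

Q_s = Q / 3600 = 223.0 / 3600 = 0.0619444 kg/s
Mean residence time: t_res = M/Q_s = 3.85 kg / 0.0619444 kg/s = 62.1525 s
D = 111.8 mm = 0.1118 m;  h = 7.64 mm = 0.00764 m;  N = 38.1 rpm / 60 = 0.635 rev/s
Shear rate: γ̇ = πDN/h = π·0.1118·0.635/0.00764 = 29.1926 s⁻¹
ΔT = η·γ̇²·t_res/(ρ·cp) = [4375 × 29.1926² × 62.1525] / [1271 × 2303] = 79.1664 K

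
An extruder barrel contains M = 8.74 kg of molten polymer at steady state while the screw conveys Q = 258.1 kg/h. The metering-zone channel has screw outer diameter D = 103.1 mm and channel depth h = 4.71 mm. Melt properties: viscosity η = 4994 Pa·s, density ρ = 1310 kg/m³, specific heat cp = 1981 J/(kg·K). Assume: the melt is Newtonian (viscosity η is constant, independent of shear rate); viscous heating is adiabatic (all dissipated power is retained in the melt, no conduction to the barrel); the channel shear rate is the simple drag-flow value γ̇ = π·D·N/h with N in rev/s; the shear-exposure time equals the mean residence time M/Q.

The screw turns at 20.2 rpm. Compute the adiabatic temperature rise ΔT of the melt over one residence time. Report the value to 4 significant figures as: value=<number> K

Q_s = Q / 3600 = 258.1 / 3600 = 0.0716944 kg/s
Mean residence time: t_res = M/Q_s = 8.74 kg / 0.0716944 kg/s = 121.906 s
Convert to SI: D = 0.1031 m, h = 0.00471 m, N = 20.2/60 = 0.336667 rev/s
γ̇ = π D N / h = (π)(0.1031)(0.336667) / 0.00471 = 23.152 s⁻¹
Adiabatic rise: ΔT = η γ̇² t_res / (ρ cp) = 4994·(23.152)²·121.906 / (1310·1981) = 125.746 K

value=125.7 K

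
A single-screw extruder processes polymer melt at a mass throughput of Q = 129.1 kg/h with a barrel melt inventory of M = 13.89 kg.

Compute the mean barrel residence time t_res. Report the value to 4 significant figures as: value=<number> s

Throughput in SI: Q_s = 129.1 kg/h ÷ 3600 s/h = 0.0358611 kg/s
Mean residence time: t_res = M/Q_s = 13.89 kg / 0.0358611 kg/s = 387.328 s

value=387.3 s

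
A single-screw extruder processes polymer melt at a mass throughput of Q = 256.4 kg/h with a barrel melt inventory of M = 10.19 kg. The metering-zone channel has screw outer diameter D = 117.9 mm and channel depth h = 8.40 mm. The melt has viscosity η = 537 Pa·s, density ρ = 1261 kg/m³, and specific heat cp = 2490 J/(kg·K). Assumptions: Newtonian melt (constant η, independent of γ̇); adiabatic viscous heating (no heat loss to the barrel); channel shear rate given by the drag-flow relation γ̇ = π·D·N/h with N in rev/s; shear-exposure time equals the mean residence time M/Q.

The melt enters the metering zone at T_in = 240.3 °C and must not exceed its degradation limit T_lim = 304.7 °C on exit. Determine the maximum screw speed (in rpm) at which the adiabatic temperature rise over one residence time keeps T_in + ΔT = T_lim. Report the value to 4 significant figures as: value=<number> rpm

Q_s = Q / 3600 = 256.4 / 3600 = 0.0712222 kg/s
t_res = M / Q_s = 10.19 ÷ 0.0712222 = 143.073 s
Convert to metres: D = 0.1179 m, h = 0.0084 m
ΔT_a = T_lim − T_in = 304.7 °C − 240.3 °C = 64.4 K
γ̇_max² = ΔT_a·ρ·cp/(η·t_res) = 64.4·1261·2490/(537·143.073) = 2631.89 s⁻²
γ̇_max = sqrt(2631.89) = 51.3019 s⁻¹
Solve γ̇ = πDN/h for N: N_max = γ̇_max·h/(π·D) = 51.3019 × 0.0084 / (π × 0.1179) = 1.16345 rev/s = 69.8073 rpm

value=69.81 rpm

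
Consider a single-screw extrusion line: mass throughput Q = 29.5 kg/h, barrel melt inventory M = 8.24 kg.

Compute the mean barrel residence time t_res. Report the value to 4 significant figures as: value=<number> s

value=1006. s

Q_s = Q / 3600 = 29.5 / 3600 = 0.00819444 kg/s
t_res = M / Q_s = 8.24 / 0.00819444 = 1005.56 s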